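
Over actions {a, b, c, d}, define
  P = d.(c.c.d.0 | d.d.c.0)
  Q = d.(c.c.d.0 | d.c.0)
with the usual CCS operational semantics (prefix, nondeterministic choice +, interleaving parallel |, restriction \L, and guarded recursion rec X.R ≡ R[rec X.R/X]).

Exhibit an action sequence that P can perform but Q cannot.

P's transition system — 17 states:
  s0 = d.(c.c.d.0 | d.d.c.0) → —d→ s1
  s1 = c.c.d.0 | d.d.c.0 → —c→ s2, —d→ s3
  s2 = c.d.0 | d.d.c.0 → —c→ s4, —d→ s5
  s3 = c.c.d.0 | d.c.0 → —c→ s5, —d→ s6
  s4 = d.0 | d.d.c.0 → —d→ s7, —d→ s8
  s5 = c.d.0 | d.c.0 → —c→ s8, —d→ s9
  s6 = c.c.d.0 | c.0 → —c→ s10, —c→ s9
  s7 = 0 | d.d.c.0 → —d→ s11
  s8 = d.0 | d.c.0 → —d→ s11, —d→ s12
  s9 = c.d.0 | c.0 → —c→ s12, —c→ s13
  s10 = c.c.d.0 | 0 → —c→ s13
  s11 = 0 | d.c.0 → —d→ s14
  s12 = d.0 | c.0 → —c→ s15, —d→ s14
  s13 = c.d.0 | 0 → —c→ s15
  s14 = 0 | c.0 → —c→ s16
  s15 = d.0 | 0 → —d→ s16
  s16 = 0 | 0 → ∅
Q's transition system — 13 states:
  t0 = d.(c.c.d.0 | d.c.0) → —d→ t1
  t1 = c.c.d.0 | d.c.0 → —c→ t2, —d→ t3
  t2 = c.d.0 | d.c.0 → —c→ t4, —d→ t5
  t3 = c.c.d.0 | c.0 → —c→ t5, —c→ t6
  t4 = d.0 | d.c.0 → —d→ t7, —d→ t8
  t5 = c.d.0 | c.0 → —c→ t8, —c→ t9
  t6 = c.c.d.0 | 0 → —c→ t9
  t7 = 0 | d.c.0 → —d→ t10
  t8 = d.0 | c.0 → —c→ t11, —d→ t10
  t9 = c.d.0 | 0 → —c→ t11
  t10 = 0 | c.0 → —c→ t12
  t11 = d.0 | 0 → —d→ t12
  t12 = 0 | 0 → ∅
Run σ = ⟨ddd⟩ on P: start {s0}
  after d @ step 1: {s1}
  after d @ step 2: {s3}
  after d @ step 3: {s6}
  ✓ P
Run σ = ⟨ddd⟩ on Q: start {t0}
  after d @ step 1: {t1}
  after d @ step 2: {t3}
  after d @ step 3: ∅  — Q cannot continue

ddd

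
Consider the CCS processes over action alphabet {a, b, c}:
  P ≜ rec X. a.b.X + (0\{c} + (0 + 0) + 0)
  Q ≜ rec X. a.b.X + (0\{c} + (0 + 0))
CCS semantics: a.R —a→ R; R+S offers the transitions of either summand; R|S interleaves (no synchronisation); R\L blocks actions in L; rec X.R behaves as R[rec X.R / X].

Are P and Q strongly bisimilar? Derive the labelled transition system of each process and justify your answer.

LTS(P): 2 reachable states
  p0 = rec X. a.b.X + (0\{c} + (0 + 0) + 0) ⊢ ··a··> p1
  p1 = b.(rec X. a.b.X + (0\{c} + (0 + 0) + 0)) ⊢ ··b··> p0
LTS(Q): 2 reachable states
  q0 = rec X. a.b.X + (0\{c} + (0 + 0)) ⊢ ··a··> q1
  q1 = b.(rec X. a.b.X + (0\{c} + (0 + 0))) ⊢ ··b··> q0
Bisimilarity quotient blocks:
  B0 = {p0, q0}
  B1 = {p1, q1}
p0 ∈ B0, q0 ∈ B0 → same block

P ~ Q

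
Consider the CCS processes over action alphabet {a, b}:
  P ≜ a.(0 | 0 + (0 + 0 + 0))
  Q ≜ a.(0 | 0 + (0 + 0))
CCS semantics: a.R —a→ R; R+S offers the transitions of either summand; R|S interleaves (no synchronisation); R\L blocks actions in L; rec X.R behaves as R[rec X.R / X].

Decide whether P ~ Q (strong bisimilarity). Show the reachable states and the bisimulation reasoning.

P ~ Q

P's transition system — 2 states:
  m0 = a.(0 | 0 + (0 + 0 + 0)) → ··a··> m1
  m1 = 0 | 0 + (0 + 0 + 0) → (no moves)
Q's transition system — 2 states:
  n0 = a.(0 | 0 + (0 + 0)) → ··a··> n1
  n1 = 0 | 0 + (0 + 0) → (no moves)
Coarsest stable partition (strong bisimilarity classes):
  B0 = {m0, n0}
  B1 = {m1, n1}
m0 ∈ B0, n0 ∈ B0 → same block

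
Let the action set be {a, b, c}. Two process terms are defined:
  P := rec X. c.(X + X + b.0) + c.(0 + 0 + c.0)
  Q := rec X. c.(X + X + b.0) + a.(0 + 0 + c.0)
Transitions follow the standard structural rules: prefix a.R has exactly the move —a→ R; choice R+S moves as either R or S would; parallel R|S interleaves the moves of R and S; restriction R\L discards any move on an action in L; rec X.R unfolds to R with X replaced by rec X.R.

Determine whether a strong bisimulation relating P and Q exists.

not bisimilar

Reachable graph of P (4 states):
  m0 = rec X. c.(X + X + b.0) + c.(0 + 0 + c.0) | =c=> m1, =c=> m2
  m1 = (rec X. c.(X + X + b.0) + c.(0 + 0 + c.0)) + (rec X. c.(X + X + b.0) + c.(0 + 0 + c.0)) + b.0 | =b=> m3, =c=> m1, =c=> m2
  m2 = 0 + 0 + c.0 | =c=> m3
  m3 = 0 | ·
Reachable graph of Q (4 states):
  n0 = rec X. c.(X + X + b.0) + a.(0 + 0 + c.0) | =a=> n1, =c=> n2
  n1 = 0 + 0 + c.0 | =c=> n3
  n2 = (rec X. c.(X + X + b.0) + a.(0 + 0 + c.0)) + (rec X. c.(X + X + b.0) + a.(0 + 0 + c.0)) + b.0 | =a=> n1, =b=> n3, =c=> n2
  n3 = 0 | ·
Partition-refinement fixed point:
  B0 = {m0}
  B1 = {m2, n1}
  B2 = {m3, n3}
  B3 = {m1}
  B4 = {n0}
  B5 = {n2}
m0 ∈ B0, n0 ∈ B4 → different blocks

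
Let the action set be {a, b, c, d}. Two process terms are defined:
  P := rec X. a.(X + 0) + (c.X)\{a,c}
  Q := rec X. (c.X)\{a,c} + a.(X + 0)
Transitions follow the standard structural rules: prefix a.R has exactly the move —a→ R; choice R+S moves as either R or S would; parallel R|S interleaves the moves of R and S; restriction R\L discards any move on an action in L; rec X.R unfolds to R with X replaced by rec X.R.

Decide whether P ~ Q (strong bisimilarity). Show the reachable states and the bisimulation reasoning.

P ~ Q

Reachable graph of P (2 states):
  m0 = rec X. a.(X + 0) + (c.X)\{a,c} ⊢ —a→ m1
  m1 = (rec X. a.(X + 0) + (c.X)\{a,c}) + 0 ⊢ —a→ m1
Reachable graph of Q (2 states):
  n0 = rec X. (c.X)\{a,c} + a.(X + 0) ⊢ —a→ n1
  n1 = (rec X. (c.X)\{a,c} + a.(X + 0)) + 0 ⊢ —a→ n1
Bisimilarity quotient blocks:
  B0 = {m0, m1, n0, n1}
m0 ∈ B0, n0 ∈ B0 → same block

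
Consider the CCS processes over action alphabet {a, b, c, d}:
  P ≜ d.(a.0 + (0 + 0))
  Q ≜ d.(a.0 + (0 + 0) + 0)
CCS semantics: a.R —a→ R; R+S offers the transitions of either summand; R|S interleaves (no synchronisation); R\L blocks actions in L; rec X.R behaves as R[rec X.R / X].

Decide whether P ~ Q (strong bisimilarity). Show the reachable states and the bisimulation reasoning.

LTS(P): 3 reachable states
  p0 = d.(a.0 + (0 + 0)) :: —d→ p1
  p1 = a.0 + (0 + 0) :: —a→ p2
  p2 = 0 :: (no moves)
LTS(Q): 3 reachable states
  q0 = d.(a.0 + (0 + 0) + 0) :: —d→ q1
  q1 = a.0 + (0 + 0) + 0 :: —a→ q2
  q2 = 0 :: (no moves)
Bisimilarity quotient blocks:
  B0 = {p0, q0}
  B1 = {p1, q1}
  B2 = {p2, q2}
p0 ∈ B0, q0 ∈ B0 → same block

YES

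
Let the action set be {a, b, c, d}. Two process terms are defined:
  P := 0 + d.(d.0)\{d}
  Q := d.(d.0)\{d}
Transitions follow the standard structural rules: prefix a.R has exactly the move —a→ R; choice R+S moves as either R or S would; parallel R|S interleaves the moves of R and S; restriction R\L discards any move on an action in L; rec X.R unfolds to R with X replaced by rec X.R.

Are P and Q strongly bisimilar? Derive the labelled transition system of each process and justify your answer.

bisimilar

LTS(P): 2 reachable states
  m0 = 0 + d.(d.0)\{d} → -d-> m1
  m1 = (d.0)\{d} → ∅
LTS(Q): 2 reachable states
  n0 = d.(d.0)\{d} → -d-> n1
  n1 = (d.0)\{d} → ∅
Partition-refinement fixed point:
  B0 = {m0, n0}
  B1 = {m1, n1}
m0 ∈ B0, n0 ∈ B0 → same block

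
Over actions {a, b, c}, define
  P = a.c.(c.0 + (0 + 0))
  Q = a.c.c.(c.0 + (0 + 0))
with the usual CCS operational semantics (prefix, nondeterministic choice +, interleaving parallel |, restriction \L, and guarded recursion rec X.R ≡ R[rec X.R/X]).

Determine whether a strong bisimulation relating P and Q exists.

P ≁ Q

Reachable graph of P (4 states):
  u0 = a.c.(c.0 + (0 + 0)) has moves --a--▸ u1
  u1 = c.(c.0 + (0 + 0)) has moves --c--▸ u2
  u2 = c.0 + (0 + 0) has moves --c--▸ u3
  u3 = 0 has moves stopped
Reachable graph of Q (5 states):
  v0 = a.c.c.(c.0 + (0 + 0)) has moves --a--▸ v1
  v1 = c.c.(c.0 + (0 + 0)) has moves --c--▸ v2
  v2 = c.(c.0 + (0 + 0)) has moves --c--▸ v3
  v3 = c.0 + (0 + 0) has moves --c--▸ v4
  v4 = 0 has moves stopped
Bisimilarity quotient blocks:
  B0 = {u0}
  B1 = {u1, v2}
  B2 = {u2, v3}
  B3 = {u3, v4}
  B4 = {v0}
  B5 = {v1}
u0 ∈ B0, v0 ∈ B4 → different blocks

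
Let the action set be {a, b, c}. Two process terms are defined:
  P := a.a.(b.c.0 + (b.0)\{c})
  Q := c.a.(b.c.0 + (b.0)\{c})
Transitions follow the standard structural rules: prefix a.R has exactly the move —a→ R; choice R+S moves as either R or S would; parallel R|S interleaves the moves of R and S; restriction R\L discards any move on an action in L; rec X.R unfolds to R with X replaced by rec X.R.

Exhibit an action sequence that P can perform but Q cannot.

P's transition system — 6 states:
  u0 = a.a.(b.c.0 + (b.0)\{c}) :: --a--▸ u1
  u1 = a.(b.c.0 + (b.0)\{c}) :: --a--▸ u2
  u2 = b.c.0 + (b.0)\{c} :: --b--▸ u3, --b--▸ u4
  u3 = 0\{c} :: ·
  u4 = c.0 :: --c--▸ u5
  u5 = 0 :: ·
Q's transition system — 6 states:
  v0 = c.a.(b.c.0 + (b.0)\{c}) :: --c--▸ v1
  v1 = a.(b.c.0 + (b.0)\{c}) :: --a--▸ v2
  v2 = b.c.0 + (b.0)\{c} :: --b--▸ v3, --b--▸ v4
  v3 = 0\{c} :: ·
  v4 = c.0 :: --c--▸ v5
  v5 = 0 :: ·
Run σ = ⟨a⟩ on P: start {u0}
  [1] a ⇒ {u1}
  — P admits the full trace.
Run σ = ⟨a⟩ on Q: start {v0}
  [1] a ⇒ no successor for Q

a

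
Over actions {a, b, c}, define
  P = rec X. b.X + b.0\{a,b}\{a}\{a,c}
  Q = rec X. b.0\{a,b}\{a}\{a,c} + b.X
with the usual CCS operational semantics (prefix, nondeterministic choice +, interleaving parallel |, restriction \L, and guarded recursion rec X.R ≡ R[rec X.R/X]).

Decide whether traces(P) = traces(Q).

traces(P) = traces(Q)

LTS(P): 2 reachable states
  m0 = rec X. b.X + b.0\{a,b}\{a}\{a,c} has moves —b→ m0, —b→ m1
  m1 = 0\{a,b}\{a}\{a,c} has moves ∅
LTS(Q): 2 reachable states
  n0 = rec X. b.0\{a,b}\{a}\{a,c} + b.X has moves —b→ n0, —b→ n1
  n1 = 0\{a,b}\{a}\{a,c} has moves ∅
Bisimilarity quotient blocks:
  B0 = {m0, n0}
  B1 = {m1, n1}
m0 ∈ B0, n0 ∈ B0 → same block
Bisimilar ⇒ trace-equivalent.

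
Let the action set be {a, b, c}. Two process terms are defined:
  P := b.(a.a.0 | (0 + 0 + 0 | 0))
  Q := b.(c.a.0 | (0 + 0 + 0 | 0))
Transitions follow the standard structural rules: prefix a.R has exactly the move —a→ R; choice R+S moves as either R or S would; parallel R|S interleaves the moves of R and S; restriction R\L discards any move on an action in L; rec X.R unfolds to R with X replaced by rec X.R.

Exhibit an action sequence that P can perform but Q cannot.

ba

LTS(P): 4 reachable states
  m0 = b.(a.a.0 | (0 + 0 + 0 | 0)) ⊢ --b--▸ m1
  m1 = a.a.0 | (0 + 0 + 0 | 0) ⊢ --a--▸ m2
  m2 = a.0 | (0 + 0 + 0 | 0) ⊢ --a--▸ m3
  m3 = 0 | (0 + 0 + 0 | 0) ⊢ deadlocked
LTS(Q): 4 reachable states
  n0 = b.(c.a.0 | (0 + 0 + 0 | 0)) ⊢ --b--▸ n1
  n1 = c.a.0 | (0 + 0 + 0 | 0) ⊢ --c--▸ n2
  n2 = a.0 | (0 + 0 + 0 | 0) ⊢ --a--▸ n3
  n3 = 0 | (0 + 0 + 0 | 0) ⊢ deadlocked
Trace ⟨ba⟩ through P, begin at {m0}:
  [1] b ⇒ {m1}
  [2] a ⇒ {m2}
  ✓ P
Trace ⟨ba⟩ through Q, begin at {n0}:
  [1] b ⇒ {n1}
  [2] a ⇒ ∅ (Q stuck)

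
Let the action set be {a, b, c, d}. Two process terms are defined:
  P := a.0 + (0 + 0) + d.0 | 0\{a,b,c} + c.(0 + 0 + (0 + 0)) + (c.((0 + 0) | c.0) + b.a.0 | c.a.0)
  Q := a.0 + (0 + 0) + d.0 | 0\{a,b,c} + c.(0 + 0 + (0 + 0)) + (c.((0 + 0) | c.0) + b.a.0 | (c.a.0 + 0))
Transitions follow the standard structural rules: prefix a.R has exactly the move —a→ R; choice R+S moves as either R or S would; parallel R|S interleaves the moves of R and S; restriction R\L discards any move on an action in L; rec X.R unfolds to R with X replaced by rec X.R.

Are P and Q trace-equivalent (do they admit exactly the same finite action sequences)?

Reachable graph of P (14 states):
  u0 = a.0 + (0 + 0) + d.0 | 0\{a,b,c} + c.(0 + 0 + (0 + 0)) + (c.((0 + 0) | c.0) + b.a.0 | c.a.0) :: ··a··> u1, ··b··> u2, ··c··> u3, ··c··> u4, ··c··> u5, ··d··> u6
  u1 = 0 :: deadlocked
  u2 = a.0 | c.a.0 :: ··a··> u7, ··c··> u8
  u3 = (0 + 0) | c.0 :: ··c··> u9
  u4 = 0 + 0 + (0 + 0) :: deadlocked
  u5 = b.a.0 | a.0 :: ··a··> u10, ··b··> u8
  u6 = 0 | 0\{a,b,c} :: deadlocked
  u7 = 0 | c.a.0 :: ··c··> u11
  u8 = a.0 | a.0 :: ··a··> u11, ··a··> u12
  u9 = (0 + 0) | 0 :: deadlocked
  u10 = b.a.0 | 0 :: ··b··> u12
  u11 = 0 | a.0 :: ··a··> u13
  u12 = a.0 | 0 :: ··a··> u13
  u13 = 0 | 0 :: deadlocked
Reachable graph of Q (14 states):
  v0 = a.0 + (0 + 0) + d.0 | 0\{a,b,c} + c.(0 + 0 + (0 + 0)) + (c.((0 + 0) | c.0) + b.a.0 | (c.a.0 + 0)) :: ··a··> v1, ··b··> v2, ··c··> v3, ··c··> v4, ··c··> v5, ··d··> v6
  v1 = 0 :: deadlocked
  v2 = a.0 | (c.a.0 + 0) :: ··a··> v7, ··c··> v8
  v3 = (0 + 0) | c.0 :: ··c··> v9
  v4 = 0 + 0 + (0 + 0) :: deadlocked
  v5 = b.a.0 | a.0 :: ··a··> v10, ··b··> v8
  v6 = 0 | 0\{a,b,c} :: deadlocked
  v7 = 0 | (c.a.0 + 0) :: ··c··> v11
  v8 = a.0 | a.0 :: ··a··> v11, ··a··> v12
  v9 = (0 + 0) | 0 :: deadlocked
  v10 = b.a.0 | 0 :: ··b··> v12
  v11 = 0 | a.0 :: ··a··> v13
  v12 = a.0 | 0 :: ··a··> v13
  v13 = 0 | 0 :: deadlocked
Bisimilarity quotient blocks:
  B0 = {u0, v0}
  B1 = {u1, u13, u4, u6, u9, v1, v13, v4, v6, v9}
  B2 = {u3, v3}
  B3 = {u2, v2}
  B4 = {u8, v8}
  B5 = {u11, u12, v11, v12}
  B6 = {u7, v7}
  B7 = {u5, v5}
  B8 = {u10, v10}
u0 ∈ B0, v0 ∈ B0 → same block
Bisimilar ⇒ trace-equivalent.

YES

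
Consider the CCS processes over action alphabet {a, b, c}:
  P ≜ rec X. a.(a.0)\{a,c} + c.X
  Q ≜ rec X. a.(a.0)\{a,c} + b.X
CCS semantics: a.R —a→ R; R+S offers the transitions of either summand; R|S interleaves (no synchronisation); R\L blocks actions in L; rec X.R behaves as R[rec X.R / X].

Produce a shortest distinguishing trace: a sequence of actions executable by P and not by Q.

c

LTS(P): 2 reachable states
  m0 = rec X. a.(a.0)\{a,c} + c.X ⊢ =a=> m1, =c=> m0
  m1 = (a.0)\{a,c} ⊢ stopped
LTS(Q): 2 reachable states
  n0 = rec X. a.(a.0)\{a,c} + b.X ⊢ =a=> n1, =b=> n0
  n1 = (a.0)\{a,c} ⊢ stopped
Trace ⟨c⟩ through P, begin at {m0}:
  after c @ step 1: {m0}
  — P admits the full trace.
Trace ⟨c⟩ through Q, begin at {n0}:
  after c @ step 1: ∅ (Q stuck)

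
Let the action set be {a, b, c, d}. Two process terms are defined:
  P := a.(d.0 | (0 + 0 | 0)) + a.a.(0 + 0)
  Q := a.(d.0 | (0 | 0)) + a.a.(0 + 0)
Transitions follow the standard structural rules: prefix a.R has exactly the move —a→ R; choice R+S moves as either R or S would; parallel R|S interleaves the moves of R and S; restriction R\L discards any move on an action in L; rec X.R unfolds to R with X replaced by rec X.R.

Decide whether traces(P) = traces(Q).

P's transition system — 5 states:
  s0 = a.(d.0 | (0 + 0 | 0)) + a.a.(0 + 0) → =a=> s1, =a=> s2
  s1 = a.(0 + 0) → =a=> s3
  s2 = d.0 | (0 + 0 | 0) → =d=> s4
  s3 = 0 + 0 → ∅
  s4 = 0 | (0 + 0 | 0) → ∅
Q's transition system — 5 states:
  t0 = a.(d.0 | (0 | 0)) + a.a.(0 + 0) → =a=> t1, =a=> t2
  t1 = a.(0 + 0) → =a=> t3
  t2 = d.0 | (0 | 0) → =d=> t4
  t3 = 0 + 0 → ∅
  t4 = 0 | (0 | 0) → ∅
Partition-refinement fixed point:
  B0 = {s0, t0}
  B1 = {s1, t1}
  B2 = {s3, s4, t3, t4}
  B3 = {s2, t2}
s0 ∈ B0, t0 ∈ B0 → same block
Bisimilar ⇒ trace-equivalent.

YES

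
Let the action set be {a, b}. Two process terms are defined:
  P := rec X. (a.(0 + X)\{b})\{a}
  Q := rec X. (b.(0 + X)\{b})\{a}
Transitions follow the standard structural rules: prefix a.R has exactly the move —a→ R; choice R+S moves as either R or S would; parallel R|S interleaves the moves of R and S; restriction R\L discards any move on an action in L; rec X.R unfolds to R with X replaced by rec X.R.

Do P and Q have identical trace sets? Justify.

LTS(P): 1 reachable states
  u0 = rec X. (a.(0 + X)\{b})\{a} ⊢ deadlocked
LTS(Q): 2 reachable states
  v0 = rec X. (b.(0 + X)\{b})\{a} ⊢ ··b··> v1
  v1 = (0 + (rec X. (b.(0 + X)\{b})\{a}))\{b}\{a} ⊢ deadlocked
Executing b from Q (initial set {v0}):
  after b @ step 1: {v1}
  — Q admits the full trace.
Executing b from P (initial set {u0}):
  after b @ step 1: ∅ (P stuck)

traces(P) ≠ traces(Q) — witness ⟨b⟩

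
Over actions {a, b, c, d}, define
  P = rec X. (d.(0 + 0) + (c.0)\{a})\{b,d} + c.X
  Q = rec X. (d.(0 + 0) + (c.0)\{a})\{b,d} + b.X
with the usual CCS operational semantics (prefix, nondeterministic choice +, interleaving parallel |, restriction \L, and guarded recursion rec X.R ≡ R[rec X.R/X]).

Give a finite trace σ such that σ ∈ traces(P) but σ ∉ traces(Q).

Reachable graph of P (2 states):
  u0 = rec X. (d.(0 + 0) + (c.0)\{a})\{b,d} + c.X :: —c→ u0, —c→ u1
  u1 = 0\{a}\{b,d} :: ·
Reachable graph of Q (2 states):
  v0 = rec X. (d.(0 + 0) + (c.0)\{a})\{b,d} + b.X :: —b→ v0, —c→ v1
  v1 = 0\{a}\{b,d} :: ·
Executing cc from P (initial set {u0}):
  after c @ step 1: {u0, u1}
  after c @ step 2: {u0, u1}
  P completes σ.
Executing cc from Q (initial set {v0}):
  after c @ step 1: {v1}
  after c @ step 2: ∅ (Q stuck)

cc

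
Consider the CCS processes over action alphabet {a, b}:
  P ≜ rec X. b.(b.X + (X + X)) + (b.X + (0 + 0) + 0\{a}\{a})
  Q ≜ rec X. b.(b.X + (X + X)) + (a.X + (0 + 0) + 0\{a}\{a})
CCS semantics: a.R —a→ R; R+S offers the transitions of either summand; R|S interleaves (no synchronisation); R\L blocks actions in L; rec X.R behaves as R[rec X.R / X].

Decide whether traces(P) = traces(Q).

traces(P) ≠ traces(Q) — witness ⟨a⟩

LTS(P): 2 reachable states
  m0 = rec X. b.(b.X + (X + X)) + (b.X + (0 + 0) + 0\{a}\{a}) → ··b··> m0, ··b··> m1
  m1 = b.(rec X. b.(b.X + (X + X)) + (b.X + (0 + 0) + 0\{a}\{a})) + ((rec X. b.(b.X + (X + X)) + (b.X + (0 + 0) + 0\{a}\{a})) + (rec X. b.(b.X + (X + X)) + (b.X + (0 + 0) + 0\{a}\{a}))) → ··b··> m0, ··b··> m1
LTS(Q): 2 reachable states
  n0 = rec X. b.(b.X + (X + X)) + (a.X + (0 + 0) + 0\{a}\{a}) → ··a··> n0, ··b··> n1
  n1 = b.(rec X. b.(b.X + (X + X)) + (a.X + (0 + 0) + 0\{a}\{a})) + ((rec X. b.(b.X + (X + X)) + (a.X + (0 + 0) + 0\{a}\{a})) + (rec X. b.(b.X + (X + X)) + (a.X + (0 + 0) + 0\{a}\{a}))) → ··a··> n0, ··b··> n0, ··b··> n1
Run σ = ⟨a⟩ on Q: start {n0}
  step 1 (a): {n0}
  Q completes σ.
Run σ = ⟨a⟩ on P: start {m0}
  step 1 (a): no successor for P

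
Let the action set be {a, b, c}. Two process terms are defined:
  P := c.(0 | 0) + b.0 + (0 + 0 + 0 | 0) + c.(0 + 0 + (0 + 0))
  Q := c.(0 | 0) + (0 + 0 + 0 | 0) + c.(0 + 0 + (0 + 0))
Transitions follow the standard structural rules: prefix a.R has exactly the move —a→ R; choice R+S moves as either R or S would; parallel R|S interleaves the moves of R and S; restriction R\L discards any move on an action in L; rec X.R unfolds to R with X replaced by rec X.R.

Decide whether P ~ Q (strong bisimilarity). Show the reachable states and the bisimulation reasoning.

not bisimilar

LTS(P): 4 reachable states
  u0 = c.(0 | 0) + b.0 + (0 + 0 + 0 | 0) + c.(0 + 0 + (0 + 0)) has moves ··b··> u1, ··c··> u2, ··c··> u3
  u1 = 0 has moves ·
  u2 = 0 + 0 + (0 + 0) has moves ·
  u3 = 0 | 0 has moves ·
LTS(Q): 3 reachable states
  v0 = c.(0 | 0) + (0 + 0 + 0 | 0) + c.(0 + 0 + (0 + 0)) has moves ··c··> v1, ··c··> v2
  v1 = 0 + 0 + (0 + 0) has moves ·
  v2 = 0 | 0 has moves ·
Partition-refinement fixed point:
  B0 = {u0}
  B1 = {u1, u2, u3, v1, v2}
  B2 = {v0}
u0 ∈ B0, v0 ∈ B2 → different blocks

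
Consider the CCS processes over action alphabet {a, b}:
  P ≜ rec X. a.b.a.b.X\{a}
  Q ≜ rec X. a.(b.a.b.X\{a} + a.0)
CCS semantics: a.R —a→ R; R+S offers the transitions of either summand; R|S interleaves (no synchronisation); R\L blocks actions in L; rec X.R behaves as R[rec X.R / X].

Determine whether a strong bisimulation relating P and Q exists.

P's transition system — 5 states:
  u0 = rec X. a.b.a.b.X\{a} has moves -a-> u1
  u1 = b.a.b.(rec X. a.b.a.b.X\{a})\{a} has moves -b-> u2
  u2 = a.b.(rec X. a.b.a.b.X\{a})\{a} has moves -a-> u3
  u3 = b.(rec X. a.b.a.b.X\{a})\{a} has moves -b-> u4
  u4 = (rec X. a.b.a.b.X\{a})\{a} has moves (no moves)
Q's transition system — 6 states:
  v0 = rec X. a.(b.a.b.X\{a} + a.0) has moves -a-> v1
  v1 = b.a.b.(rec X. a.(b.a.b.X\{a} + a.0))\{a} + a.0 has moves -a-> v2, -b-> v3
  v2 = 0 has moves (no moves)
  v3 = a.b.(rec X. a.(b.a.b.X\{a} + a.0))\{a} has moves -a-> v4
  v4 = b.(rec X. a.(b.a.b.X\{a} + a.0))\{a} has moves -b-> v5
  v5 = (rec X. a.(b.a.b.X\{a} + a.0))\{a} has moves (no moves)
Coarsest stable partition (strong bisimilarity classes):
  B0 = {u0}
  B1 = {u1}
  B2 = {u2, v3}
  B3 = {u3, v4}
  B4 = {u4, v2, v5}
  B5 = {v0}
  B6 = {v1}
u0 ∈ B0, v0 ∈ B5 → different blocks

not bisimilar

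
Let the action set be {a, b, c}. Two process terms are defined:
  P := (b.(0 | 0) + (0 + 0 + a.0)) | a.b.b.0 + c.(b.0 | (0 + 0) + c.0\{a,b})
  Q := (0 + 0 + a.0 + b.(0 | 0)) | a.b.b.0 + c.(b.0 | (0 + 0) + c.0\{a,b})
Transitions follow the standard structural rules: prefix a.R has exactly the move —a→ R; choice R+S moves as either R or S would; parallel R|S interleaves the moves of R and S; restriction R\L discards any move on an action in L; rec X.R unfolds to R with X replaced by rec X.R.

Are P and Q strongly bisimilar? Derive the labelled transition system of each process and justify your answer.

YES

P's transition system — 15 states:
  m0 = (b.(0 | 0) + (0 + 0 + a.0)) | a.b.b.0 + c.(b.0 | (0 + 0) + c.0\{a,b}) ⊢ —a→ m1, —a→ m2, —b→ m3, —c→ m4
  m1 = (b.(0 | 0) + (0 + 0 + a.0)) | b.b.0 ⊢ —a→ m5, —b→ m6, —b→ m7
  m2 = 0 | a.b.b.0 ⊢ —a→ m5
  m3 = 0 | 0 | a.b.b.0 ⊢ —a→ m7
  m4 = b.0 | (0 + 0) + c.0\{a,b} ⊢ —b→ m8, —c→ m9
  m5 = 0 | b.b.0 ⊢ —b→ m10
  m6 = (b.(0 | 0) + (0 + 0 + a.0)) | b.0 ⊢ —a→ m10, —b→ m11, —b→ m12
  m7 = 0 | 0 | b.b.0 ⊢ —b→ m12
  m8 = 0 | (0 + 0) ⊢ (no moves)
  m9 = 0\{a,b} ⊢ (no moves)
  m10 = 0 | b.0 ⊢ —b→ m13
  m11 = (b.(0 | 0) + (0 + 0 + a.0)) | 0 ⊢ —a→ m13, —b→ m14
  m12 = 0 | 0 | b.0 ⊢ —b→ m14
  m13 = 0 | 0 ⊢ (no moves)
  m14 = 0 | 0 | 0 ⊢ (no moves)
Q's transition system — 15 states:
  n0 = (0 + 0 + a.0 + b.(0 | 0)) | a.b.b.0 + c.(b.0 | (0 + 0) + c.0\{a,b}) ⊢ —a→ n1, —a→ n2, —b→ n3, —c→ n4
  n1 = (0 + 0 + a.0 + b.(0 | 0)) | b.b.0 ⊢ —a→ n5, —b→ n6, —b→ n7
  n2 = 0 | a.b.b.0 ⊢ —a→ n5
  n3 = 0 | 0 | a.b.b.0 ⊢ —a→ n7
  n4 = b.0 | (0 + 0) + c.0\{a,b} ⊢ —b→ n8, —c→ n9
  n5 = 0 | b.b.0 ⊢ —b→ n10
  n6 = (0 + 0 + a.0 + b.(0 | 0)) | b.0 ⊢ —a→ n10, —b→ n11, —b→ n12
  n7 = 0 | 0 | b.b.0 ⊢ —b→ n12
  n8 = 0 | (0 + 0) ⊢ (no moves)
  n9 = 0\{a,b} ⊢ (no moves)
  n10 = 0 | b.0 ⊢ —b→ n13
  n11 = (0 + 0 + a.0 + b.(0 | 0)) | 0 ⊢ —a→ n13, —b→ n14
  n12 = 0 | 0 | b.0 ⊢ —b→ n14
  n13 = 0 | 0 ⊢ (no moves)
  n14 = 0 | 0 | 0 ⊢ (no moves)
Partition-refinement fixed point:
  B0 = {m0, n0}
  B1 = {m2, m3, n2, n3}
  B2 = {m5, m7, n5, n7}
  B3 = {m10, m12, n10, n12}
  B4 = {m13, m14, m8, m9, n13, n14, n8, n9}
  B5 = {m4, n4}
  B6 = {m1, n1}
  B7 = {m6, n6}
  B8 = {m11, n11}
m0 ∈ B0, n0 ∈ B0 → same block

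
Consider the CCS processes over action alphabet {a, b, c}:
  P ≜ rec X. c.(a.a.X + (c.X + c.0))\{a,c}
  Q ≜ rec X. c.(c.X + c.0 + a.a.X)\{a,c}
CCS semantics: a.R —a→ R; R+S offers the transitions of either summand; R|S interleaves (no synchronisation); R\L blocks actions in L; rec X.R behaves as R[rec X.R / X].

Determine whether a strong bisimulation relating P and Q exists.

Reachable graph of P (2 states):
  s0 = rec X. c.(a.a.X + (c.X + c.0))\{a,c} → =c=> s1
  s1 = (a.a.(rec X. c.(a.a.X + (c.X + c.0))\{a,c}) + (c.(rec X. c.(a.a.X + (c.X + c.0))\{a,c}) + c.0))\{a,c} → deadlocked
Reachable graph of Q (2 states):
  t0 = rec X. c.(c.X + c.0 + a.a.X)\{a,c} → =c=> t1
  t1 = (c.(rec X. c.(c.X + c.0 + a.a.X)\{a,c}) + c.0 + a.a.(rec X. c.(c.X + c.0 + a.a.X)\{a,c}))\{a,c} → deadlocked
Coarsest stable partition (strong bisimilarity classes):
  B0 = {s0, t0}
  B1 = {s1, t1}
s0 ∈ B0, t0 ∈ B0 → same block

bisimilar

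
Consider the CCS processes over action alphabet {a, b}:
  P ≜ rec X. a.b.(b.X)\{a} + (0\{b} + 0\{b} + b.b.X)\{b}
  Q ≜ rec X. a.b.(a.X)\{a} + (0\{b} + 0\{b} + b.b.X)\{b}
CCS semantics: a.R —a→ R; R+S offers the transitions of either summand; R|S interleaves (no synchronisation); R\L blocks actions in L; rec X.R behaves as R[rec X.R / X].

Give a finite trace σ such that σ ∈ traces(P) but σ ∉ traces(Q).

abb

LTS(P): 4 reachable states
  m0 = rec X. a.b.(b.X)\{a} + (0\{b} + 0\{b} + b.b.X)\{b} has moves —a→ m1
  m1 = b.(b.(rec X. a.b.(b.X)\{a} + (0\{b} + 0\{b} + b.b.X)\{b}))\{a} has moves —b→ m2
  m2 = (b.(rec X. a.b.(b.X)\{a} + (0\{b} + 0\{b} + b.b.X)\{b}))\{a} has moves —b→ m3
  m3 = (rec X. a.b.(b.X)\{a} + (0\{b} + 0\{b} + b.b.X)\{b})\{a} has moves ·
LTS(Q): 3 reachable states
  n0 = rec X. a.b.(a.X)\{a} + (0\{b} + 0\{b} + b.b.X)\{b} has moves —a→ n1
  n1 = b.(a.(rec X. a.b.(a.X)\{a} + (0\{b} + 0\{b} + b.b.X)\{b}))\{a} has moves —b→ n2
  n2 = (a.(rec X. a.b.(a.X)\{a} + (0\{b} + 0\{b} + b.b.X)\{b}))\{a} has moves ·
Run σ = ⟨abb⟩ on P: start {m0}
  [1] a ⇒ {m1}
  [2] b ⇒ {m2}
  [3] b ⇒ {m3}
  P completes σ.
Run σ = ⟨abb⟩ on Q: start {n0}
  [1] a ⇒ {n1}
  [2] b ⇒ {n2}
  [3] b ⇒ no successor for Q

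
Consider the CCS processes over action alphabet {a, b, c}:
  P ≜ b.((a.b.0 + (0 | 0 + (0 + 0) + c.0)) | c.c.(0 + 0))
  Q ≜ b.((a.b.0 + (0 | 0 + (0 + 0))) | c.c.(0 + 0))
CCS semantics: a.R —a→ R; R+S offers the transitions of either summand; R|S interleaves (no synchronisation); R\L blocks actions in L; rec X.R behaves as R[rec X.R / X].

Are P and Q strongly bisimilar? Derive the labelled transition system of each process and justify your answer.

LTS(P): 10 reachable states
  m0 = b.((a.b.0 + (0 | 0 + (0 + 0) + c.0)) | c.c.(0 + 0)) | --b--▸ m1
  m1 = (a.b.0 + (0 | 0 + (0 + 0) + c.0)) | c.c.(0 + 0) | --a--▸ m2, --c--▸ m3, --c--▸ m4
  m2 = b.0 | c.c.(0 + 0) | --b--▸ m4, --c--▸ m5
  m3 = (a.b.0 + (0 | 0 + (0 + 0) + c.0)) | c.(0 + 0) | --a--▸ m5, --c--▸ m6, --c--▸ m7
  m4 = 0 | c.c.(0 + 0) | --c--▸ m7
  m5 = b.0 | c.(0 + 0) | --b--▸ m7, --c--▸ m8
  m6 = (a.b.0 + (0 | 0 + (0 + 0) + c.0)) | (0 + 0) | --a--▸ m8, --c--▸ m9
  m7 = 0 | c.(0 + 0) | --c--▸ m9
  m8 = b.0 | (0 + 0) | --b--▸ m9
  m9 = 0 | (0 + 0) | ∅
LTS(Q): 10 reachable states
  n0 = b.((a.b.0 + (0 | 0 + (0 + 0))) | c.c.(0 + 0)) | --b--▸ n1
  n1 = (a.b.0 + (0 | 0 + (0 + 0))) | c.c.(0 + 0) | --a--▸ n2, --c--▸ n3
  n2 = b.0 | c.c.(0 + 0) | --b--▸ n4, --c--▸ n5
  n3 = (a.b.0 + (0 | 0 + (0 + 0))) | c.(0 + 0) | --a--▸ n5, --c--▸ n6
  n4 = 0 | c.c.(0 + 0) | --c--▸ n7
  n5 = b.0 | c.(0 + 0) | --b--▸ n7, --c--▸ n8
  n6 = (a.b.0 + (0 | 0 + (0 + 0))) | (0 + 0) | --a--▸ n8
  n7 = 0 | c.(0 + 0) | --c--▸ n9
  n8 = b.0 | (0 + 0) | --b--▸ n9
  n9 = 0 | (0 + 0) | ∅
Coarsest stable partition (strong bisimilarity classes):
  B0 = {m0}
  B1 = {m1}
  B2 = {m3}
  B3 = {m6}
  B4 = {m8, n8}
  B5 = {m9, n9}
  B6 = {m5, n5}
  B7 = {m7, n7}
  B8 = {m4, n4}
  B9 = {m2, n2}
  B10 = {n0}
  B11 = {n1}
  B12 = {n3}
  B13 = {n6}
m0 ∈ B0, n0 ∈ B10 → different blocks

NO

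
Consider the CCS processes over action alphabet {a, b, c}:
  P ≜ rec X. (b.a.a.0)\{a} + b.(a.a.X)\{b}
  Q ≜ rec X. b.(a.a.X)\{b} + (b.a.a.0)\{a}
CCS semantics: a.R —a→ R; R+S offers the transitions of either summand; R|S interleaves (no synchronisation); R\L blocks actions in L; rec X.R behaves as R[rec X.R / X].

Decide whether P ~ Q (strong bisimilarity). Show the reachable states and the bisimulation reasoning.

LTS(P): 5 reachable states
  u0 = rec X. (b.a.a.0)\{a} + b.(a.a.X)\{b} → ··b··> u1, ··b··> u2
  u1 = (a.a.(rec X. (b.a.a.0)\{a} + b.(a.a.X)\{b}))\{b} → ··a··> u3
  u2 = (a.a.0)\{a} → stopped
  u3 = (a.(rec X. (b.a.a.0)\{a} + b.(a.a.X)\{b}))\{b} → ··a··> u4
  u4 = (rec X. (b.a.a.0)\{a} + b.(a.a.X)\{b})\{b} → stopped
LTS(Q): 5 reachable states
  v0 = rec X. b.(a.a.X)\{b} + (b.a.a.0)\{a} → ··b··> v1, ··b··> v2
  v1 = (a.a.(rec X. b.(a.a.X)\{b} + (b.a.a.0)\{a}))\{b} → ··a··> v3
  v2 = (a.a.0)\{a} → stopped
  v3 = (a.(rec X. b.(a.a.X)\{b} + (b.a.a.0)\{a}))\{b} → ··a··> v4
  v4 = (rec X. b.(a.a.X)\{b} + (b.a.a.0)\{a})\{b} → stopped
Coarsest stable partition (strong bisimilarity classes):
  B0 = {u0, v0}
  B1 = {u2, u4, v2, v4}
  B2 = {u1, v1}
  B3 = {u3, v3}
u0 ∈ B0, v0 ∈ B0 → same block

bisimilar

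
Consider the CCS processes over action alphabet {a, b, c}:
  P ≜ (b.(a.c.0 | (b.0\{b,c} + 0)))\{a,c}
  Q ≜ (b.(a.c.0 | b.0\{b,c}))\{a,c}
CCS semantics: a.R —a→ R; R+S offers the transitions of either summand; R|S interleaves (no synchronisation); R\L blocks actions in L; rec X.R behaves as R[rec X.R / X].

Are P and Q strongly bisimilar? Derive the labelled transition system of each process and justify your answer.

Reachable graph of P (3 states):
  u0 = (b.(a.c.0 | (b.0\{b,c} + 0)))\{a,c} → —b→ u1
  u1 = (a.c.0 | (b.0\{b,c} + 0))\{a,c} → —b→ u2
  u2 = (a.c.0 | 0\{b,c})\{a,c} → stopped
Reachable graph of Q (3 states):
  v0 = (b.(a.c.0 | b.0\{b,c}))\{a,c} → —b→ v1
  v1 = (a.c.0 | b.0\{b,c})\{a,c} → —b→ v2
  v2 = (a.c.0 | 0\{b,c})\{a,c} → stopped
Bisimilarity quotient blocks:
  B0 = {u0, v0}
  B1 = {u1, v1}
  B2 = {u2, v2}
u0 ∈ B0, v0 ∈ B0 → same block

P ~ Q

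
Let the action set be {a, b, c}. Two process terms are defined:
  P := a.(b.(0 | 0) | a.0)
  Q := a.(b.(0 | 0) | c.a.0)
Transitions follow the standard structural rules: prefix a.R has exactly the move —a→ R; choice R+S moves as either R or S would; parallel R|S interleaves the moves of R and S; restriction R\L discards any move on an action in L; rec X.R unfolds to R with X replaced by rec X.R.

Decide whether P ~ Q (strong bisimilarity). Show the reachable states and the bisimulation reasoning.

not bisimilar

Reachable graph of P (5 states):
  m0 = a.(b.(0 | 0) | a.0) | =a=> m1
  m1 = b.(0 | 0) | a.0 | =a=> m2, =b=> m3
  m2 = b.(0 | 0) | 0 | =b=> m4
  m3 = 0 | 0 | a.0 | =a=> m4
  m4 = 0 | 0 | 0 | (no moves)
Reachable graph of Q (7 states):
  n0 = a.(b.(0 | 0) | c.a.0) | =a=> n1
  n1 = b.(0 | 0) | c.a.0 | =b=> n2, =c=> n3
  n2 = 0 | 0 | c.a.0 | =c=> n4
  n3 = b.(0 | 0) | a.0 | =a=> n5, =b=> n4
  n4 = 0 | 0 | a.0 | =a=> n6
  n5 = b.(0 | 0) | 0 | =b=> n6
  n6 = 0 | 0 | 0 | (no moves)
Coarsest stable partition (strong bisimilarity classes):
  B0 = {m0}
  B1 = {m1, n3}
  B2 = {m3, n4}
  B3 = {m4, n6}
  B4 = {m2, n5}
  B5 = {n0}
  B6 = {n1}
  B7 = {n2}
m0 ∈ B0, n0 ∈ B5 → different blocks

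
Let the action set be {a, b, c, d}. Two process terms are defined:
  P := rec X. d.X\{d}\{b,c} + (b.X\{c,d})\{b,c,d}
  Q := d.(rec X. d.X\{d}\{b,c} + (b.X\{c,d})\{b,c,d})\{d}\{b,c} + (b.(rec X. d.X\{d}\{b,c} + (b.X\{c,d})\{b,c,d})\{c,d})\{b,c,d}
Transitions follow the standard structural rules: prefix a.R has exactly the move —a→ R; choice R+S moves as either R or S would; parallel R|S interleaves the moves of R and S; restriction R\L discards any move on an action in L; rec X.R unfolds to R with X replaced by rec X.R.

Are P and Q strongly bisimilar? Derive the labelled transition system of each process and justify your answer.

LTS(P): 2 reachable states
  m0 = rec X. d.X\{d}\{b,c} + (b.X\{c,d})\{b,c,d} ⊢ ··d··> m1
  m1 = (rec X. d.X\{d}\{b,c} + (b.X\{c,d})\{b,c,d})\{d}\{b,c} ⊢ deadlocked
LTS(Q): 2 reachable states
  n0 = d.(rec X. d.X\{d}\{b,c} + (b.X\{c,d})\{b,c,d})\{d}\{b,c} + (b.(rec X. d.X\{d}\{b,c} + (b.X\{c,d})\{b,c,d})\{c,d})\{b,c,d} ⊢ ··d··> n1
  n1 = (rec X. d.X\{d}\{b,c} + (b.X\{c,d})\{b,c,d})\{d}\{b,c} ⊢ deadlocked
Bisimilarity quotient blocks:
  B0 = {m0, n0}
  B1 = {m1, n1}
m0 ∈ B0, n0 ∈ B0 → same block

YES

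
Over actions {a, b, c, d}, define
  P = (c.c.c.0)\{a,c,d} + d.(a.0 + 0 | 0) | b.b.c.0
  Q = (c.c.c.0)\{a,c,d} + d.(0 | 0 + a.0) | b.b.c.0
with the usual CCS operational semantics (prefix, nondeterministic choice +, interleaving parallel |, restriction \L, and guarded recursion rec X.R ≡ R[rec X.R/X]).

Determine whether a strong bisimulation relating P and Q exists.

P's transition system — 12 states:
  s0 = (c.c.c.0)\{a,c,d} + d.(a.0 + 0 | 0) | b.b.c.0 ⊢ =b=> s1, =d=> s2
  s1 = d.(a.0 + 0 | 0) | b.c.0 ⊢ =b=> s3, =d=> s4
  s2 = (a.0 + 0 | 0) | b.b.c.0 ⊢ =a=> s5, =b=> s4
  s3 = d.(a.0 + 0 | 0) | c.0 ⊢ =c=> s6, =d=> s7
  s4 = (a.0 + 0 | 0) | b.c.0 ⊢ =a=> s8, =b=> s7
  s5 = 0 | b.b.c.0 ⊢ =b=> s8
  s6 = d.(a.0 + 0 | 0) | 0 ⊢ =d=> s9
  s7 = (a.0 + 0 | 0) | c.0 ⊢ =a=> s10, =c=> s9
  s8 = 0 | b.c.0 ⊢ =b=> s10
  s9 = (a.0 + 0 | 0) | 0 ⊢ =a=> s11
  s10 = 0 | c.0 ⊢ =c=> s11
  s11 = 0 | 0 ⊢ deadlocked
Q's transition system — 12 states:
  t0 = (c.c.c.0)\{a,c,d} + d.(0 | 0 + a.0) | b.b.c.0 ⊢ =b=> t1, =d=> t2
  t1 = d.(0 | 0 + a.0) | b.c.0 ⊢ =b=> t3, =d=> t4
  t2 = (0 | 0 + a.0) | b.b.c.0 ⊢ =a=> t5, =b=> t4
  t3 = d.(0 | 0 + a.0) | c.0 ⊢ =c=> t6, =d=> t7
  t4 = (0 | 0 + a.0) | b.c.0 ⊢ =a=> t8, =b=> t7
  t5 = 0 | b.b.c.0 ⊢ =b=> t8
  t6 = d.(0 | 0 + a.0) | 0 ⊢ =d=> t9
  t7 = (0 | 0 + a.0) | c.0 ⊢ =a=> t10, =c=> t9
  t8 = 0 | b.c.0 ⊢ =b=> t10
  t9 = (0 | 0 + a.0) | 0 ⊢ =a=> t11
  t10 = 0 | c.0 ⊢ =c=> t11
  t11 = 0 | 0 ⊢ deadlocked
Coarsest stable partition (strong bisimilarity classes):
  B0 = {s0, t0}
  B1 = {s1, t1}
  B2 = {s4, t4}
  B3 = {s8, t8}
  B4 = {s10, t10}
  B5 = {s11, t11}
  B6 = {s7, t7}
  B7 = {s9, t9}
  B8 = {s3, t3}
  B9 = {s6, t6}
  B10 = {s2, t2}
  B11 = {s5, t5}
s0 ∈ B0, t0 ∈ B0 → same block

YES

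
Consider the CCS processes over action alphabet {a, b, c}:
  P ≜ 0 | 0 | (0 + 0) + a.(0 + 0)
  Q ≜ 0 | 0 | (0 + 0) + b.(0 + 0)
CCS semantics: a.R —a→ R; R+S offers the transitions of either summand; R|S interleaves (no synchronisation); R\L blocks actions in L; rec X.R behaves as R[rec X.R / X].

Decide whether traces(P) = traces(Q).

Reachable graph of P (2 states):
  u0 = 0 | 0 | (0 + 0) + a.(0 + 0) ⊢ ··a··> u1
  u1 = 0 + 0 ⊢ deadlocked
Reachable graph of Q (2 states):
  v0 = 0 | 0 | (0 + 0) + b.(0 + 0) ⊢ ··b··> v1
  v1 = 0 + 0 ⊢ deadlocked
Run σ = ⟨a⟩ on P: start {u0}
  after a @ step 1: {u1}
  P completes σ.
Run σ = ⟨a⟩ on Q: start {v0}
  after a @ step 1: ∅  — Q cannot continue

traces(P) ≠ traces(Q) — witness ⟨a⟩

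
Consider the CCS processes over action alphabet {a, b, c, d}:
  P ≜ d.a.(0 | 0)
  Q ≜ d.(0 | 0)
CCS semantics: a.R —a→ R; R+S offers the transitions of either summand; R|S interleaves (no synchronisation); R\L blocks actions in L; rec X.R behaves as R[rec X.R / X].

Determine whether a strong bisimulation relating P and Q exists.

LTS(P): 3 reachable states
  u0 = d.a.(0 | 0) :: -d-> u1
  u1 = a.(0 | 0) :: -a-> u2
  u2 = 0 | 0 :: ·
LTS(Q): 2 reachable states
  v0 = d.(0 | 0) :: -d-> v1
  v1 = 0 | 0 :: ·
Coarsest stable partition (strong bisimilarity classes):
  B0 = {u0}
  B1 = {u1}
  B2 = {u2, v1}
  B3 = {v0}
u0 ∈ B0, v0 ∈ B3 → different blocks

NO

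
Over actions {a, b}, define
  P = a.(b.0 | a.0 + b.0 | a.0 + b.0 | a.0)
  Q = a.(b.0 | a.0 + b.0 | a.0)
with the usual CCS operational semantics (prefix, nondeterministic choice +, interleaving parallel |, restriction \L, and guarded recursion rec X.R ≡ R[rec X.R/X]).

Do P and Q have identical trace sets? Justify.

YES

Reachable graph of P (5 states):
  m0 = a.(b.0 | a.0 + b.0 | a.0 + b.0 | a.0) ⊢ --a--▸ m1
  m1 = b.0 | a.0 + b.0 | a.0 + b.0 | a.0 ⊢ --a--▸ m2, --b--▸ m3
  m2 = b.0 | 0 ⊢ --b--▸ m4
  m3 = 0 | a.0 ⊢ --a--▸ m4
  m4 = 0 | 0 ⊢ deadlocked
Reachable graph of Q (5 states):
  n0 = a.(b.0 | a.0 + b.0 | a.0) ⊢ --a--▸ n1
  n1 = b.0 | a.0 + b.0 | a.0 ⊢ --a--▸ n2, --b--▸ n3
  n2 = b.0 | 0 ⊢ --b--▸ n4
  n3 = 0 | a.0 ⊢ --a--▸ n4
  n4 = 0 | 0 ⊢ deadlocked
Coarsest stable partition (strong bisimilarity classes):
  B0 = {m0, n0}
  B1 = {m1, n1}
  B2 = {m3, n3}
  B3 = {m4, n4}
  B4 = {m2, n2}
m0 ∈ B0, n0 ∈ B0 → same block
Bisimilar ⇒ trace-equivalent.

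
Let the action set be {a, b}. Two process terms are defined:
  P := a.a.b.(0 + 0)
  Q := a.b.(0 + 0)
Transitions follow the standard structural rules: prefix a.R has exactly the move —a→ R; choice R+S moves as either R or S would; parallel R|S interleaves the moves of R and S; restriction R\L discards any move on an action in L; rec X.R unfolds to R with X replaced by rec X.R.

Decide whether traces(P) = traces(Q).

NO — witness ⟨aa⟩

LTS(P): 4 reachable states
  m0 = a.a.b.(0 + 0) → --a--▸ m1
  m1 = a.b.(0 + 0) → --a--▸ m2
  m2 = b.(0 + 0) → --b--▸ m3
  m3 = 0 + 0 → (no moves)
LTS(Q): 3 reachable states
  n0 = a.b.(0 + 0) → --a--▸ n1
  n1 = b.(0 + 0) → --b--▸ n2
  n2 = 0 + 0 → (no moves)
Run σ = ⟨aa⟩ on P: start {m0}
  [1] a ⇒ {m1}
  [2] a ⇒ {m2}
  P completes σ.
Run σ = ⟨aa⟩ on Q: start {n0}
  [1] a ⇒ {n1}
  [2] a ⇒ no successor for Q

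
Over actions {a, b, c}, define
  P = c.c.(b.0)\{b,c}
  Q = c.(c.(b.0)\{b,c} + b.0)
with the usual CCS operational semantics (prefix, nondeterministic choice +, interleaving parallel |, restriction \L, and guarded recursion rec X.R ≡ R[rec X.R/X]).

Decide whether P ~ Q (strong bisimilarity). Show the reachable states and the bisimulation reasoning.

not bisimilar

LTS(P): 3 reachable states
  m0 = c.c.(b.0)\{b,c} ⊢ =c=> m1
  m1 = c.(b.0)\{b,c} ⊢ =c=> m2
  m2 = (b.0)\{b,c} ⊢ deadlocked
LTS(Q): 4 reachable states
  n0 = c.(c.(b.0)\{b,c} + b.0) ⊢ =c=> n1
  n1 = c.(b.0)\{b,c} + b.0 ⊢ =b=> n2, =c=> n3
  n2 = 0 ⊢ deadlocked
  n3 = (b.0)\{b,c} ⊢ deadlocked
Bisimilarity quotient blocks:
  B0 = {m0}
  B1 = {m1}
  B2 = {m2, n2, n3}
  B3 = {n0}
  B4 = {n1}
m0 ∈ B0, n0 ∈ B3 → different blocks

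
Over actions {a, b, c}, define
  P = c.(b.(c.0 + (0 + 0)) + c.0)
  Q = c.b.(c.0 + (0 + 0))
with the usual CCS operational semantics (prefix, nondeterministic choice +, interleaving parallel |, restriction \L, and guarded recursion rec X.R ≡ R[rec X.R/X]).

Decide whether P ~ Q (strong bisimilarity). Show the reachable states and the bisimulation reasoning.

NO

Reachable graph of P (4 states):
  m0 = c.(b.(c.0 + (0 + 0)) + c.0) has moves -c-> m1
  m1 = b.(c.0 + (0 + 0)) + c.0 has moves -b-> m2, -c-> m3
  m2 = c.0 + (0 + 0) has moves -c-> m3
  m3 = 0 has moves ∅
Reachable graph of Q (4 states):
  n0 = c.b.(c.0 + (0 + 0)) has moves -c-> n1
  n1 = b.(c.0 + (0 + 0)) has moves -b-> n2
  n2 = c.0 + (0 + 0) has moves -c-> n3
  n3 = 0 has moves ∅
Partition-refinement fixed point:
  B0 = {m0}
  B1 = {m1}
  B2 = {m3, n3}
  B3 = {m2, n2}
  B4 = {n0}
  B5 = {n1}
m0 ∈ B0, n0 ∈ B4 → different blocks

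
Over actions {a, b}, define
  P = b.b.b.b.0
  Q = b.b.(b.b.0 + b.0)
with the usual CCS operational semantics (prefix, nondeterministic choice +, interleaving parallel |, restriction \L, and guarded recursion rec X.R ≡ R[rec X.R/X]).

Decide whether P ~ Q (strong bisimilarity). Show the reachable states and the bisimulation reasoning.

P's transition system — 5 states:
  m0 = b.b.b.b.0 → ··b··> m1
  m1 = b.b.b.0 → ··b··> m2
  m2 = b.b.0 → ··b··> m3
  m3 = b.0 → ··b··> m4
  m4 = 0 → ∅
Q's transition system — 5 states:
  n0 = b.b.(b.b.0 + b.0) → ··b··> n1
  n1 = b.(b.b.0 + b.0) → ··b··> n2
  n2 = b.b.0 + b.0 → ··b··> n3, ··b··> n4
  n3 = 0 → ∅
  n4 = b.0 → ··b··> n3
Coarsest stable partition (strong bisimilarity classes):
  B0 = {m0}
  B1 = {m1}
  B2 = {m2}
  B3 = {m3, n4}
  B4 = {m4, n3}
  B5 = {n0}
  B6 = {n1}
  B7 = {n2}
m0 ∈ B0, n0 ∈ B5 → different blocks

not bisimilar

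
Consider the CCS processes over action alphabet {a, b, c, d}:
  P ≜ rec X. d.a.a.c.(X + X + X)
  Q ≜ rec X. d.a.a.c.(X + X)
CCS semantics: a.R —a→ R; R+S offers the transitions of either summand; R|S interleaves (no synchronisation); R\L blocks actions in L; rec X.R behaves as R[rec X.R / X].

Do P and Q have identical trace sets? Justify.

LTS(P): 5 reachable states
  u0 = rec X. d.a.a.c.(X + X + X) ⊢ =d=> u1
  u1 = a.a.c.((rec X. d.a.a.c.(X + X + X)) + (rec X. d.a.a.c.(X + X + X)) + (rec X. d.a.a.c.(X + X + X))) ⊢ =a=> u2
  u2 = a.c.((rec X. d.a.a.c.(X + X + X)) + (rec X. d.a.a.c.(X + X + X)) + (rec X. d.a.a.c.(X + X + X))) ⊢ =a=> u3
  u3 = c.((rec X. d.a.a.c.(X + X + X)) + (rec X. d.a.a.c.(X + X + X)) + (rec X. d.a.a.c.(X + X + X))) ⊢ =c=> u4
  u4 = (rec X. d.a.a.c.(X + X + X)) + (rec X. d.a.a.c.(X + X + X)) + (rec X. d.a.a.c.(X + X + X)) ⊢ =d=> u1
LTS(Q): 5 reachable states
  v0 = rec X. d.a.a.c.(X + X) ⊢ =d=> v1
  v1 = a.a.c.((rec X. d.a.a.c.(X + X)) + (rec X. d.a.a.c.(X + X))) ⊢ =a=> v2
  v2 = a.c.((rec X. d.a.a.c.(X + X)) + (rec X. d.a.a.c.(X + X))) ⊢ =a=> v3
  v3 = c.((rec X. d.a.a.c.(X + X)) + (rec X. d.a.a.c.(X + X))) ⊢ =c=> v4
  v4 = (rec X. d.a.a.c.(X + X)) + (rec X. d.a.a.c.(X + X)) ⊢ =d=> v1
Bisimilarity quotient blocks:
  B0 = {u0, u4, v0, v4}
  B1 = {u1, v1}
  B2 = {u2, v2}
  B3 = {u3, v3}
u0 ∈ B0, v0 ∈ B0 → same block
Bisimilar ⇒ trace-equivalent.

YES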